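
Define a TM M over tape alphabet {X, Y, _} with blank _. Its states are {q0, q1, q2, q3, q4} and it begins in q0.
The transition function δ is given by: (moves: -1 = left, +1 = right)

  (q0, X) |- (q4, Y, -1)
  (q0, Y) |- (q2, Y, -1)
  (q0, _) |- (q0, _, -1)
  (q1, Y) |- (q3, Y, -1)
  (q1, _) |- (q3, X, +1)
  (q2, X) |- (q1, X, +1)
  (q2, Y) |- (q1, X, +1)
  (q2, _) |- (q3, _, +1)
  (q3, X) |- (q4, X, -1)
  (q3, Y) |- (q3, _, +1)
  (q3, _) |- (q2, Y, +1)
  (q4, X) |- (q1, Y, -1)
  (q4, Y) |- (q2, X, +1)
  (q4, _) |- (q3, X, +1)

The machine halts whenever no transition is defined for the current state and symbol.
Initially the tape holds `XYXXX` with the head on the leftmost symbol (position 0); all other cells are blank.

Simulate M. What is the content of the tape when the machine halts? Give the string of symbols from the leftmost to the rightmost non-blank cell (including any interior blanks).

state=q0 head=0 tape=_[X]YXXX   (q0,X)→(q4,Y,-1)
state=q4 head=-1 tape=[_]YYXXX   (q4,_)→(q3,X,+1)
state=q3 head=0 tape=X[Y]YXXX   (q3,Y)→(q3,_,+1)
state=q3 head=1 tape=X_[Y]XXX   (q3,Y)→(q3,_,+1)
state=q3 head=2 tape=X__[X]XX   (q3,X)→(q4,X,-1)
state=q4 head=1 tape=X_[_]XXX   (q4,_)→(q3,X,+1)
state=q3 head=2 tape=X_X[X]XX   (q3,X)→(q4,X,-1)
state=q4 head=1 tape=X_[X]XXX   (q4,X)→(q1,Y,-1)
state=q1 head=0 tape=X[_]YXXX   (q1,_)→(q3,X,+1)
state=q3 head=1 tape=XX[Y]XXX   (q3,Y)→(q3,_,+1)
state=q3 head=2 tape=XX_[X]XX   (q3,X)→(q4,X,-1)
state=q4 head=1 tape=XX[_]XXX   (q4,_)→(q3,X,+1)
state=q3 head=2 tape=XXX[X]XX   (q3,X)→(q4,X,-1)
state=q4 head=1 tape=XX[X]XXX   (q4,X)→(q1,Y,-1)
state=q1 head=0 tape=X[X]YXXX
The non-blank tape span at halt is XXYXXX.

XXYXXX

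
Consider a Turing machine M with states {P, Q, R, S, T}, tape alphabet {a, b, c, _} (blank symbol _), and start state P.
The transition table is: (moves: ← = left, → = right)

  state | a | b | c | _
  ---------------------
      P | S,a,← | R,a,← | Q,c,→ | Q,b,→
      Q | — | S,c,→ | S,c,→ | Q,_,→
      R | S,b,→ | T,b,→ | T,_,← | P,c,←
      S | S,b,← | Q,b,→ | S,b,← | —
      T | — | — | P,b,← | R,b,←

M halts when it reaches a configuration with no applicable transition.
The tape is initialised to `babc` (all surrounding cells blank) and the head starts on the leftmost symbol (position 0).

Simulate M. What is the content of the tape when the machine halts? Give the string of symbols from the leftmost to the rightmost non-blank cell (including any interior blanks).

bcbabc

state=P head=0 tape=__[b]abc   (P,b)→(R,a,←)
state=R head=-1 tape=_[_]aabc   (R,_)→(P,c,←)
state=P head=-2 tape=[_]caabc   (P,_)→(Q,b,→)
state=Q head=-1 tape=b[c]aabc   (Q,c)→(S,c,→)
state=S head=0 tape=bc[a]abc   (S,a)→(S,b,←)
state=S head=-1 tape=b[c]babc   (S,c)→(S,b,←)
state=S head=-2 tape=[b]bbabc   (S,b)→(Q,b,→)
state=Q head=-1 tape=b[b]babc   (Q,b)→(S,c,→)
state=S head=0 tape=bc[b]abc   (S,b)→(Q,b,→)
state=Q head=1 tape=bcb[a]bc
The non-blank tape span at halt is bcbabc.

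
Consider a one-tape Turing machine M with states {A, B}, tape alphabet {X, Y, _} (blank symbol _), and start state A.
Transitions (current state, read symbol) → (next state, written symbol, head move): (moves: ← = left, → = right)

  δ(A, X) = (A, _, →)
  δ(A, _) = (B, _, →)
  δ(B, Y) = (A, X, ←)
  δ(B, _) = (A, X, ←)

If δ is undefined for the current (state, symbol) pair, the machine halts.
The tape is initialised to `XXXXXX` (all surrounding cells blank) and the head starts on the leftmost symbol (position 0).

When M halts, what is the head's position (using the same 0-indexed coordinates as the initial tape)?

state=A head=0 tape=[X]XXXXX__   (A,X)→(A,_,→)
state=A head=1 tape=_[X]XXXX__   (A,X)→(A,_,→)
state=A head=2 tape=__[X]XXX__   (A,X)→(A,_,→)
state=A head=3 tape=___[X]XX__   (A,X)→(A,_,→)
state=A head=4 tape=____[X]X__   (A,X)→(A,_,→)
state=A head=5 tape=_____[X]__   (A,X)→(A,_,→)
state=A head=6 tape=______[_]_   (A,_)→(B,_,→)
state=B head=7 tape=_______[_]   (B,_)→(A,X,←)
state=A head=6 tape=______[_]X   (A,_)→(B,_,→)
state=B head=7 tape=_______[X]
At halt the head is at cell 7.

7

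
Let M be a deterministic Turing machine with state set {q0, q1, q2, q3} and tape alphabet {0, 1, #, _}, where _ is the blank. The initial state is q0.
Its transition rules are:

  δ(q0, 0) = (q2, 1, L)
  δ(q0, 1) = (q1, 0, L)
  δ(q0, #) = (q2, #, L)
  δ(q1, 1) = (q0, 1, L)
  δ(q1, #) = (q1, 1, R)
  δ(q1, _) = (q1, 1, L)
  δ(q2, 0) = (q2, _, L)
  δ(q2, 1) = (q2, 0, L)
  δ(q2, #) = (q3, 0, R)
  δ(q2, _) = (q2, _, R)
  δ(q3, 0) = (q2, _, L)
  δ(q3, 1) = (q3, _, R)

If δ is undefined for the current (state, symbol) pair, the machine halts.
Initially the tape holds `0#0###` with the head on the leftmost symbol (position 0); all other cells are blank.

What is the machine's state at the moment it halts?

q0 | _[0]#0###   read 0 → write 1, move L, go to q2
q2 | [_]1#0###   read _ → write _, move R, go to q2
q2 | _[1]#0###   read 1 → write 0, move L, go to q2
q2 | [_]0#0###   read _ → write _, move R, go to q2
q2 | _[0]#0###   read 0 → write _, move L, go to q2
q2 | [_]_#0###   read _ → write _, move R, go to q2
q2 | _[_]#0###   read _ → write _, move R, go to q2
q2 | __[#]0###   read # → write 0, move R, go to q3
q3 | __0[0]###   read 0 → write _, move L, go to q2
q2 | __[0]_###   read 0 → write _, move L, go to q2
q2 | _[_]__###   read _ → write _, move R, go to q2
q2 | __[_]_###   read _ → write _, move R, go to q2
q2 | ___[_]###   read _ → write _, move R, go to q2
q2 | ____[#]##   read # → write 0, move R, go to q3
q3 | ____0[#]#
No transition is defined for (q3, #); M halts in state q3.

q3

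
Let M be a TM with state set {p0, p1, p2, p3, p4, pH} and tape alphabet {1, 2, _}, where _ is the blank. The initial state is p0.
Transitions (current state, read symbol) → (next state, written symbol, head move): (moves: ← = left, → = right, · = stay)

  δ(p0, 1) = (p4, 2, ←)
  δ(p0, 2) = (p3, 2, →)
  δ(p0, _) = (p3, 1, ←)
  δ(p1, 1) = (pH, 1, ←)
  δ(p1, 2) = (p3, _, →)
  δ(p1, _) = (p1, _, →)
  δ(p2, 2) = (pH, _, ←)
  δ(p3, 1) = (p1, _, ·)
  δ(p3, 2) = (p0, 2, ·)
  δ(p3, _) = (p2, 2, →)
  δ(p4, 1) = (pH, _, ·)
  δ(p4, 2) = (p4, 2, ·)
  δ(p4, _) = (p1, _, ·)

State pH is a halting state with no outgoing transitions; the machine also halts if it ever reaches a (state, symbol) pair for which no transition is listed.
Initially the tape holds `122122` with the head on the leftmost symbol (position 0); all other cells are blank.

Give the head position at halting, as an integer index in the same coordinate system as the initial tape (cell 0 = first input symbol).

7

state=p0 head=0 tape=_[1]22122__   (p0,1)→(p4,2,←)
state=p4 head=-1 tape=[_]222122__   (p4,_)→(p1,_,·)
state=p1 head=-1 tape=[_]222122__   (p1,_)→(p1,_,→)
state=p1 head=0 tape=_[2]22122__   (p1,2)→(p3,_,→)
state=p3 head=1 tape=__[2]2122__   (p3,2)→(p0,2,·)
state=p0 head=1 tape=__[2]2122__   (p0,2)→(p3,2,→)
state=p3 head=2 tape=__2[2]122__   (p3,2)→(p0,2,·)
state=p0 head=2 tape=__2[2]122__   (p0,2)→(p3,2,→)
state=p3 head=3 tape=__22[1]22__   (p3,1)→(p1,_,·)
state=p1 head=3 tape=__22[_]22__   (p1,_)→(p1,_,→)
state=p1 head=4 tape=__22_[2]2__   (p1,2)→(p3,_,→)
state=p3 head=5 tape=__22__[2]__   (p3,2)→(p0,2,·)
state=p0 head=5 tape=__22__[2]__   (p0,2)→(p3,2,→)
state=p3 head=6 tape=__22__2[_]_   (p3,_)→(p2,2,→)
state=p2 head=7 tape=__22__22[_]
At halt the head is at cell 7.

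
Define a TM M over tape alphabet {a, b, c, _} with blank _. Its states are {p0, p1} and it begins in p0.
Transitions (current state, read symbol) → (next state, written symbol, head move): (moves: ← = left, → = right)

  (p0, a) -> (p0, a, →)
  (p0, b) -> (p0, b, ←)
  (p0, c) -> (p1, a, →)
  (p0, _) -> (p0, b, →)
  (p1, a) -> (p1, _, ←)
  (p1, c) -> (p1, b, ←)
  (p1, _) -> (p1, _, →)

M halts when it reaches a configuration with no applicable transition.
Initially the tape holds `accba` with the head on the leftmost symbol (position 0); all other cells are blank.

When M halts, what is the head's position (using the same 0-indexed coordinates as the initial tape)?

2

state=p0 head=0 tape=_[a]ccba   (p0,a)→(p0,a,→)
state=p0 head=1 tape=_a[c]cba   (p0,c)→(p1,a,→)
state=p1 head=2 tape=_aa[c]ba   (p1,c)→(p1,b,←)
state=p1 head=1 tape=_a[a]bba   (p1,a)→(p1,_,←)
state=p1 head=0 tape=_[a]_bba   (p1,a)→(p1,_,←)
state=p1 head=-1 tape=[_]__bba   (p1,_)→(p1,_,→)
state=p1 head=0 tape=_[_]_bba   (p1,_)→(p1,_,→)
state=p1 head=1 tape=__[_]bba   (p1,_)→(p1,_,→)
state=p1 head=2 tape=___[b]ba
At halt the head is at cell 2.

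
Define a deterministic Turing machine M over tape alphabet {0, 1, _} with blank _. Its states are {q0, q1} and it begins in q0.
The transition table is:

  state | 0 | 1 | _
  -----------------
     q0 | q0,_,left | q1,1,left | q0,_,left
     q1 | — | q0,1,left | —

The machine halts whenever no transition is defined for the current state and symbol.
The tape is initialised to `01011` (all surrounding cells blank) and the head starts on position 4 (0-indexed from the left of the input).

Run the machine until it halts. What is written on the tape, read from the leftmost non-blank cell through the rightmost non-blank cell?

01_11

state=q0 head=4 tape=0101[1]   (q0,1)→(q1,1,left)
state=q1 head=3 tape=010[1]1   (q1,1)→(q0,1,left)
state=q0 head=2 tape=01[0]11   (q0,0)→(q0,_,left)
state=q0 head=1 tape=0[1]_11   (q0,1)→(q1,1,left)
state=q1 head=0 tape=[0]1_11
The non-blank tape span at halt is 01_11.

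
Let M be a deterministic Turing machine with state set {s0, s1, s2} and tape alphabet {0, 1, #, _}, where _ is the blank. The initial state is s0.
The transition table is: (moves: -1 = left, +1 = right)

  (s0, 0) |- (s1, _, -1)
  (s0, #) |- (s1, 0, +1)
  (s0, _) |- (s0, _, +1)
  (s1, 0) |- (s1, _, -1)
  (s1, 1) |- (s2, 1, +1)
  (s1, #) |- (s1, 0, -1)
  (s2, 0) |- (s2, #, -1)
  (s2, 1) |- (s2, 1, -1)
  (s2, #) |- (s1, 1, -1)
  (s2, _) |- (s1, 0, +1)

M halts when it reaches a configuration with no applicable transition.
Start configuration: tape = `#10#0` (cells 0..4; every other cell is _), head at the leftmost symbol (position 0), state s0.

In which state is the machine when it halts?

s0 | __[#]10#0   read # → write 0, move +1, go to s1
s1 | __0[1]0#0   read 1 → write 1, move +1, go to s2
s2 | __01[0]#0   read 0 → write #, move -1, go to s2
s2 | __0[1]##0   read 1 → write 1, move -1, go to s2
s2 | __[0]1##0   read 0 → write #, move -1, go to s2
s2 | _[_]#1##0   read _ → write 0, move +1, go to s1
s1 | _0[#]1##0   read # → write 0, move -1, go to s1
s1 | _[0]01##0   read 0 → write _, move -1, go to s1
s1 | [_]_01##0
No transition is defined for (s1, _); M halts in state s1.

s1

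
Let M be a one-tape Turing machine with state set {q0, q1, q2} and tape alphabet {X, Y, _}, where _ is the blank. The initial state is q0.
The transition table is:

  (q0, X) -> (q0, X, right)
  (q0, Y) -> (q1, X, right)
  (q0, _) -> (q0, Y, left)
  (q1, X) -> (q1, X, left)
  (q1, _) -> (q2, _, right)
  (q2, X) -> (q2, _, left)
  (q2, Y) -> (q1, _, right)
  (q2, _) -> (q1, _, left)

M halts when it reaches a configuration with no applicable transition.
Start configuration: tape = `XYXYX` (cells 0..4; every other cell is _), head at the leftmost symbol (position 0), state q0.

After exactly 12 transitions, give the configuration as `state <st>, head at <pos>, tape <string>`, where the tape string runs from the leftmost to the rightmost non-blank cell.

state q1, head at -2, tape XXYX

state=q0 head=0 tape=__[X]YXYX   (q0,X)→(q0,X,right)
state=q0 head=1 tape=__X[Y]XYX   (q0,Y)→(q1,X,right)
state=q1 head=2 tape=__XX[X]YX   (q1,X)→(q1,X,left)
state=q1 head=1 tape=__X[X]XYX   (q1,X)→(q1,X,left)
state=q1 head=0 tape=__[X]XXYX   (q1,X)→(q1,X,left)
state=q1 head=-1 tape=_[_]XXXYX   (q1,_)→(q2,_,right)
state=q2 head=0 tape=__[X]XXYX   (q2,X)→(q2,_,left)
state=q2 head=-1 tape=_[_]_XXYX   (q2,_)→(q1,_,left)
state=q1 head=-2 tape=[_]__XXYX   (q1,_)→(q2,_,right)
state=q2 head=-1 tape=_[_]_XXYX   (q2,_)→(q1,_,left)
state=q1 head=-2 tape=[_]__XXYX   (q1,_)→(q2,_,right)
state=q2 head=-1 tape=_[_]_XXYX   (q2,_)→(q1,_,left)
state=q1 head=-2 tape=[_]__XXYX
After 12 steps: state q1, head at -2, tape XXYX.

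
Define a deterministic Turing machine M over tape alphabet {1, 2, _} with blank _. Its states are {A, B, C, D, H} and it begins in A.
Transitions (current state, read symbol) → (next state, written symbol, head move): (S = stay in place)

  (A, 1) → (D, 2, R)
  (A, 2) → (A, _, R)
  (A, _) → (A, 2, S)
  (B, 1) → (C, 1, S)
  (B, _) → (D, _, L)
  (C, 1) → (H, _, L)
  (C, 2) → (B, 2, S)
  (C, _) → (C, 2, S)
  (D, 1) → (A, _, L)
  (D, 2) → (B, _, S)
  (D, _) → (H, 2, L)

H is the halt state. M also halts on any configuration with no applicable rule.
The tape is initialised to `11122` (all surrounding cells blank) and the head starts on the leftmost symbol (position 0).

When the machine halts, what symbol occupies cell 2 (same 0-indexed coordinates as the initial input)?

_

state=A head=0 tape=[1]1122   (A,1)→(D,2,R)
state=D head=1 tape=2[1]122   (D,1)→(A,_,L)
state=A head=0 tape=[2]_122   (A,2)→(A,_,R)
state=A head=1 tape=_[_]122   (A,_)→(A,2,S)
state=A head=1 tape=_[2]122   (A,2)→(A,_,R)
state=A head=2 tape=__[1]22   (A,1)→(D,2,R)
state=D head=3 tape=__2[2]2   (D,2)→(B,_,S)
state=B head=3 tape=__2[_]2   (B,_)→(D,_,L)
state=D head=2 tape=__[2]_2   (D,2)→(B,_,S)
state=B head=2 tape=__[_]_2   (B,_)→(D,_,L)
state=D head=1 tape=_[_]__2   (D,_)→(H,2,L)
state=H head=0 tape=[_]2__2
Cell 2 holds _ when M halts.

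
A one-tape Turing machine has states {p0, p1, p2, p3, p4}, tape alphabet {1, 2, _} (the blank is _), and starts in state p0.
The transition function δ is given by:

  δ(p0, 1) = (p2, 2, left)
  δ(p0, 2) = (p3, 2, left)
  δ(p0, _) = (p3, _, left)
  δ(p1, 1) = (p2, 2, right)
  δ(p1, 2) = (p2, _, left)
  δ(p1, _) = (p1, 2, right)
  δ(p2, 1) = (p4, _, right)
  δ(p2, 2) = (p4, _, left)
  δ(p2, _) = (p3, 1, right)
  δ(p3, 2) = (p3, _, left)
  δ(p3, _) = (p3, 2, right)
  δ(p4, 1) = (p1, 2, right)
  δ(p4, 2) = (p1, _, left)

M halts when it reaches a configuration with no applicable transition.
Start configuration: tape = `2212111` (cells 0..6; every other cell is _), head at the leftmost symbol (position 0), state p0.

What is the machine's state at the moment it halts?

p3

p0 | ___[2]212111   read 2 → write 2, move left, go to p3
p3 | __[_]2212111   read _ → write 2, move right, go to p3
p3 | __2[2]212111   read 2 → write _, move left, go to p3
p3 | __[2]_212111   read 2 → write _, move left, go to p3
p3 | _[_]__212111   read _ → write 2, move right, go to p3
p3 | _2[_]_212111   read _ → write 2, move right, go to p3
p3 | _22[_]212111   read _ → write 2, move right, go to p3
p3 | _222[2]12111   read 2 → write _, move left, go to p3
p3 | _22[2]_12111   read 2 → write _, move left, go to p3
p3 | _2[2]__12111   read 2 → write _, move left, go to p3
p3 | _[2]___12111   read 2 → write _, move left, go to p3
p3 | [_]____12111   read _ → write 2, move right, go to p3
p3 | 2[_]___12111   read _ → write 2, move right, go to p3
p3 | 22[_]__12111   read _ → write 2, move right, go to p3
p3 | 222[_]_12111   read _ → write 2, move right, go to p3
p3 | 2222[_]12111   read _ → write 2, move right, go to p3
p3 | 22222[1]2111
No transition is defined for (p3, 1); M halts in state p3.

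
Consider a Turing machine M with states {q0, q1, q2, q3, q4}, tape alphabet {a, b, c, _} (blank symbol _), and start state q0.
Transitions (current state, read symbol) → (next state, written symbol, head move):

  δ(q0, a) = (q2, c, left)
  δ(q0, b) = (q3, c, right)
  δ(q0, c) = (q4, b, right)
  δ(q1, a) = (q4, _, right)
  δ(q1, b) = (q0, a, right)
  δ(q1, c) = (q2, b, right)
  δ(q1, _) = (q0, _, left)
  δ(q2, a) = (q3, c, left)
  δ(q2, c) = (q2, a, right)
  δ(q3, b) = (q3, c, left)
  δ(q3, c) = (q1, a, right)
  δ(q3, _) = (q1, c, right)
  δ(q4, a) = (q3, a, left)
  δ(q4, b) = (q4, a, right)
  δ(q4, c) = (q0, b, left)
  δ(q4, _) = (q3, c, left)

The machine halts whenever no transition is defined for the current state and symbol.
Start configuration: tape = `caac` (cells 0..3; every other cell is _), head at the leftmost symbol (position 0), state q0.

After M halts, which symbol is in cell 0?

b

q0 | _[c]aac   read c → write b, move right, go to q4
q4 | _b[a]ac   read a → write a, move left, go to q3
q3 | _[b]aac   read b → write c, move left, go to q3
q3 | [_]caac   read _ → write c, move right, go to q1
q1 | c[c]aac   read c → write b, move right, go to q2
q2 | cb[a]ac   read a → write c, move left, go to q3
q3 | c[b]cac   read b → write c, move left, go to q3
q3 | [c]ccac   read c → write a, move right, go to q1
q1 | a[c]cac   read c → write b, move right, go to q2
q2 | ab[c]ac   read c → write a, move right, go to q2
q2 | aba[a]c   read a → write c, move left, go to q3
q3 | ab[a]cc
Cell 0 holds b when M halts.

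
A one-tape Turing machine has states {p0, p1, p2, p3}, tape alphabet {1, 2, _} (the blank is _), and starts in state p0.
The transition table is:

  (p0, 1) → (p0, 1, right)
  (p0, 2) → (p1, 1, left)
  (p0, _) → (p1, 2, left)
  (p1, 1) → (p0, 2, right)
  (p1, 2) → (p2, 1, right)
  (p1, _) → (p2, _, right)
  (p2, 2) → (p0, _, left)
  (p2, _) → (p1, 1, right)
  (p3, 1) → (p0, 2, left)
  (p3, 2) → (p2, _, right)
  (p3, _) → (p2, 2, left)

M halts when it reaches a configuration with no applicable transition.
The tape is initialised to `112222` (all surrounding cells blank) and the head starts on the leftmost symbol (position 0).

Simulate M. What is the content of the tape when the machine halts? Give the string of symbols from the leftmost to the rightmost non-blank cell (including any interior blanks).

1222211

p0 | [1]12222_   read 1 → write 1, move right, go to p0
p0 | 1[1]2222_   read 1 → write 1, move right, go to p0
p0 | 11[2]222_   read 2 → write 1, move left, go to p1
p1 | 1[1]1222_   read 1 → write 2, move right, go to p0
p0 | 12[1]222_   read 1 → write 1, move right, go to p0
p0 | 121[2]22_   read 2 → write 1, move left, go to p1
p1 | 12[1]122_   read 1 → write 2, move right, go to p0
p0 | 122[1]22_   read 1 → write 1, move right, go to p0
p0 | 1221[2]2_   read 2 → write 1, move left, go to p1
p1 | 122[1]12_   read 1 → write 2, move right, go to p0
p0 | 1222[1]2_   read 1 → write 1, move right, go to p0
p0 | 12221[2]_   read 2 → write 1, move left, go to p1
p1 | 1222[1]1_   read 1 → write 2, move right, go to p0
p0 | 12222[1]_   read 1 → write 1, move right, go to p0
p0 | 122221[_]   read _ → write 2, move left, go to p1
p1 | 12222[1]2   read 1 → write 2, move right, go to p0
p0 | 122222[2]   read 2 → write 1, move left, go to p1
p1 | 12222[2]1   read 2 → write 1, move right, go to p2
p2 | 122221[1]
The non-blank tape span at halt is 1222211.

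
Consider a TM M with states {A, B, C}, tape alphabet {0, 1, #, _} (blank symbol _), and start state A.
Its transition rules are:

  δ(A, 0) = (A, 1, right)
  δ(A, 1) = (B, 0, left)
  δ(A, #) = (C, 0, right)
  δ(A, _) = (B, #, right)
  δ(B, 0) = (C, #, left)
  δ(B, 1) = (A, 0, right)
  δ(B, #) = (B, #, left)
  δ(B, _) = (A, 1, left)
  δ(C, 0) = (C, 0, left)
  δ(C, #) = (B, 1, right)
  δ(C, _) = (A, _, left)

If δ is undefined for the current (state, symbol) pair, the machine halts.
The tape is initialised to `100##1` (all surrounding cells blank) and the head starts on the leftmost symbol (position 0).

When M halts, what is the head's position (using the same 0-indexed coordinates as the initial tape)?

7

state=A head=0 tape=__[1]00##1__   (A,1)→(B,0,left)
state=B head=-1 tape=_[_]000##1__   (B,_)→(A,1,left)
state=A head=-2 tape=[_]1000##1__   (A,_)→(B,#,right)
state=B head=-1 tape=#[1]000##1__   (B,1)→(A,0,right)
state=A head=0 tape=#0[0]00##1__   (A,0)→(A,1,right)
state=A head=1 tape=#01[0]0##1__   (A,0)→(A,1,right)
state=A head=2 tape=#011[0]##1__   (A,0)→(A,1,right)
state=A head=3 tape=#0111[#]#1__   (A,#)→(C,0,right)
state=C head=4 tape=#01110[#]1__   (C,#)→(B,1,right)
state=B head=5 tape=#011101[1]__   (B,1)→(A,0,right)
state=A head=6 tape=#0111010[_]_   (A,_)→(B,#,right)
state=B head=7 tape=#0111010#[_]   (B,_)→(A,1,left)
state=A head=6 tape=#0111010[#]1   (A,#)→(C,0,right)
state=C head=7 tape=#01110100[1]
At halt the head is at cell 7.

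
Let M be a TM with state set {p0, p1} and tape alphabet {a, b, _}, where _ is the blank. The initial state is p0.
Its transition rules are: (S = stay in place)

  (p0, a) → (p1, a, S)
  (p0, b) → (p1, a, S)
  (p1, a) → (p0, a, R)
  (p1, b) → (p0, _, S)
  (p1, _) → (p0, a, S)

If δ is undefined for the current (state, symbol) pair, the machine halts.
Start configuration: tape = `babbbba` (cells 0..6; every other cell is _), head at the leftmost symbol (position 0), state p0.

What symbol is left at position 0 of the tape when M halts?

a

p0 | [b]abbbba_   read b → write a, move S, go to p1
p1 | [a]abbbba_   read a → write a, move R, go to p0
p0 | a[a]bbbba_   read a → write a, move S, go to p1
p1 | a[a]bbbba_   read a → write a, move R, go to p0
p0 | aa[b]bbba_   read b → write a, move S, go to p1
p1 | aa[a]bbba_   read a → write a, move R, go to p0
p0 | aaa[b]bba_   read b → write a, move S, go to p1
p1 | aaa[a]bba_   read a → write a, move R, go to p0
p0 | aaaa[b]ba_   read b → write a, move S, go to p1
p1 | aaaa[a]ba_   read a → write a, move R, go to p0
p0 | aaaaa[b]a_   read b → write a, move S, go to p1
p1 | aaaaa[a]a_   read a → write a, move R, go to p0
p0 | aaaaaa[a]_   read a → write a, move S, go to p1
p1 | aaaaaa[a]_   read a → write a, move R, go to p0
p0 | aaaaaaa[_]
Cell 0 holds a when M halts.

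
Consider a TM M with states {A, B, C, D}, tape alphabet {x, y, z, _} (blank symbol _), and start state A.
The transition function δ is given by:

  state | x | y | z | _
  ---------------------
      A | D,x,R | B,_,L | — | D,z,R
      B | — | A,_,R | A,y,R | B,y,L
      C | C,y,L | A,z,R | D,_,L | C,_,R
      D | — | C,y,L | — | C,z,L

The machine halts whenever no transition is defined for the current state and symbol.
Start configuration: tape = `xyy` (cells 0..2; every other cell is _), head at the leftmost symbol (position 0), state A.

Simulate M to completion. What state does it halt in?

A | _[x]yy   read x → write x, move R, go to D
D | _x[y]y   read y → write y, move L, go to C
C | _[x]yy   read x → write y, move L, go to C
C | [_]yyy   read _ → write _, move R, go to C
C | _[y]yy   read y → write z, move R, go to A
A | _z[y]y   read y → write _, move L, go to B
B | _[z]_y   read z → write y, move R, go to A
A | _y[_]y   read _ → write z, move R, go to D
D | _yz[y]   read y → write y, move L, go to C
C | _y[z]y   read z → write _, move L, go to D
D | _[y]_y   read y → write y, move L, go to C
C | [_]y_y   read _ → write _, move R, go to C
C | _[y]_y   read y → write z, move R, go to A
A | _z[_]y   read _ → write z, move R, go to D
D | _zz[y]   read y → write y, move L, go to C
C | _z[z]y   read z → write _, move L, go to D
D | _[z]_y
No transition is defined for (D, z); M halts in state D.

D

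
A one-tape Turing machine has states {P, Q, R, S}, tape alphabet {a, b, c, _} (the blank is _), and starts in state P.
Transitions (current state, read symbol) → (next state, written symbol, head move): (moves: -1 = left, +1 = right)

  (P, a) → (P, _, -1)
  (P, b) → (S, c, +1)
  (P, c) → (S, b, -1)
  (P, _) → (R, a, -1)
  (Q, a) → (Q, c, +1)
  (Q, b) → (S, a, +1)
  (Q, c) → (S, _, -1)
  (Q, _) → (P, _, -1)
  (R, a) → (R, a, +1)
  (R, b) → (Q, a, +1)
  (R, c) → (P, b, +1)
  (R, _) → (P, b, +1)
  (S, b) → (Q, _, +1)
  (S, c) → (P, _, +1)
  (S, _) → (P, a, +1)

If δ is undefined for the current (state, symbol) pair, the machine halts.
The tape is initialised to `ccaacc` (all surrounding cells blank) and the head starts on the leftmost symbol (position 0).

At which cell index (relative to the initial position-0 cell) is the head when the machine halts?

state=P head=0 tape=_[c]caacc_____   (P,c)→(S,b,-1)
state=S head=-1 tape=[_]bcaacc_____   (S,_)→(P,a,+1)
state=P head=0 tape=a[b]caacc_____   (P,b)→(S,c,+1)
state=S head=1 tape=ac[c]aacc_____   (S,c)→(P,_,+1)
state=P head=2 tape=ac_[a]acc_____   (P,a)→(P,_,-1)
state=P head=1 tape=ac[_]_acc_____   (P,_)→(R,a,-1)
state=R head=0 tape=a[c]a_acc_____   (R,c)→(P,b,+1)
state=P head=1 tape=ab[a]_acc_____   (P,a)→(P,_,-1)
state=P head=0 tape=a[b]__acc_____   (P,b)→(S,c,+1)
state=S head=1 tape=ac[_]_acc_____   (S,_)→(P,a,+1)
state=P head=2 tape=aca[_]acc_____   (P,_)→(R,a,-1)
state=R head=1 tape=ac[a]aacc_____   (R,a)→(R,a,+1)
state=R head=2 tape=aca[a]acc_____   (R,a)→(R,a,+1)
state=R head=3 tape=acaa[a]cc_____   (R,a)→(R,a,+1)
state=R head=4 tape=acaaa[c]c_____   (R,c)→(P,b,+1)
state=P head=5 tape=acaaab[c]_____   (P,c)→(S,b,-1)
state=S head=4 tape=acaaa[b]b_____   (S,b)→(Q,_,+1)
state=Q head=5 tape=acaaa_[b]_____   (Q,b)→(S,a,+1)
state=S head=6 tape=acaaa_a[_]____   (S,_)→(P,a,+1)
state=P head=7 tape=acaaa_aa[_]___   (P,_)→(R,a,-1)
state=R head=6 tape=acaaa_a[a]a___   (R,a)→(R,a,+1)
state=R head=7 tape=acaaa_aa[a]___   (R,a)→(R,a,+1)
state=R head=8 tape=acaaa_aaa[_]__   (R,_)→(P,b,+1)
state=P head=9 tape=acaaa_aaab[_]_   (P,_)→(R,a,-1)
state=R head=8 tape=acaaa_aaa[b]a_   (R,b)→(Q,a,+1)
state=Q head=9 tape=acaaa_aaaa[a]_   (Q,a)→(Q,c,+1)
state=Q head=10 tape=acaaa_aaaac[_]   (Q,_)→(P,_,-1)
state=P head=9 tape=acaaa_aaaa[c]_   (P,c)→(S,b,-1)
state=S head=8 tape=acaaa_aaa[a]b_
At halt the head is at cell 8.

8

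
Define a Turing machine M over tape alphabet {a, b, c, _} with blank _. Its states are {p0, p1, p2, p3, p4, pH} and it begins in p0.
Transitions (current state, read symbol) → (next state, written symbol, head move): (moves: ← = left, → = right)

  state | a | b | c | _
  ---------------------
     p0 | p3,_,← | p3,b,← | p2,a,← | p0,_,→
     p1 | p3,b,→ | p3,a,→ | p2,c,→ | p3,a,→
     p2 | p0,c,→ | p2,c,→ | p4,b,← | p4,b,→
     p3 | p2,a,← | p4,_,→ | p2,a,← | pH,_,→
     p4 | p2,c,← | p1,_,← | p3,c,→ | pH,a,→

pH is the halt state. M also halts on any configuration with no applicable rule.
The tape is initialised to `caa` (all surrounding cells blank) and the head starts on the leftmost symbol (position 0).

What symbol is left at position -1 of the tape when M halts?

state=p0 head=0 tape=_[c]aa   (p0,c)→(p2,a,←)
state=p2 head=-1 tape=[_]aaa   (p2,_)→(p4,b,→)
state=p4 head=0 tape=b[a]aa   (p4,a)→(p2,c,←)
state=p2 head=-1 tape=[b]caa   (p2,b)→(p2,c,→)
state=p2 head=0 tape=c[c]aa   (p2,c)→(p4,b,←)
state=p4 head=-1 tape=[c]baa   (p4,c)→(p3,c,→)
state=p3 head=0 tape=c[b]aa   (p3,b)→(p4,_,→)
state=p4 head=1 tape=c_[a]a   (p4,a)→(p2,c,←)
state=p2 head=0 tape=c[_]ca   (p2,_)→(p4,b,→)
state=p4 head=1 tape=cb[c]a   (p4,c)→(p3,c,→)
state=p3 head=2 tape=cbc[a]   (p3,a)→(p2,a,←)
state=p2 head=1 tape=cb[c]a   (p2,c)→(p4,b,←)
state=p4 head=0 tape=c[b]ba   (p4,b)→(p1,_,←)
state=p1 head=-1 tape=[c]_ba   (p1,c)→(p2,c,→)
state=p2 head=0 tape=c[_]ba   (p2,_)→(p4,b,→)
state=p4 head=1 tape=cb[b]a   (p4,b)→(p1,_,←)
state=p1 head=0 tape=c[b]_a   (p1,b)→(p3,a,→)
state=p3 head=1 tape=ca[_]a   (p3,_)→(pH,_,→)
state=pH head=2 tape=ca_[a]
Cell -1 holds c when M halts.

c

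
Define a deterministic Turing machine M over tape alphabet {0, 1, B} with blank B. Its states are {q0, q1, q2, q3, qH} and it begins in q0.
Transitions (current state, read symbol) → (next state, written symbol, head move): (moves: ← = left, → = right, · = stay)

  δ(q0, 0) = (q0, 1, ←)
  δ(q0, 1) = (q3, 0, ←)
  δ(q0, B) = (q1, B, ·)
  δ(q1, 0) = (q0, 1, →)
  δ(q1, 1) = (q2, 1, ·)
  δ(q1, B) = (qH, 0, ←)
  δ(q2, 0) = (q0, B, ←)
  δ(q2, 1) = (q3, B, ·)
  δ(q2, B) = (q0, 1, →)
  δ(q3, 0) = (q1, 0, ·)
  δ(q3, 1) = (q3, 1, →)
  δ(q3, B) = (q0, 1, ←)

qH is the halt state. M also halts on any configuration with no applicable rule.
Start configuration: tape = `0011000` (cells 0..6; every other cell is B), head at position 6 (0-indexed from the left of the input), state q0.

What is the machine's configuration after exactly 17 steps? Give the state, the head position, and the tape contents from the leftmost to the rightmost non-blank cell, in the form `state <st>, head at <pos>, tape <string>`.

q0 | 001100[0]   read 0 → write 1, move ←, go to q0
q0 | 00110[0]1   read 0 → write 1, move ←, go to q0
q0 | 0011[0]11   read 0 → write 1, move ←, go to q0
q0 | 001[1]111   read 1 → write 0, move ←, go to q3
q3 | 00[1]0111   read 1 → write 1, move →, go to q3
q3 | 001[0]111   read 0 → write 0, move ·, go to q1
q1 | 001[0]111   read 0 → write 1, move →, go to q0
q0 | 0011[1]11   read 1 → write 0, move ←, go to q3
q3 | 001[1]011   read 1 → write 1, move →, go to q3
q3 | 0011[0]11   read 0 → write 0, move ·, go to q1
q1 | 0011[0]11   read 0 → write 1, move →, go to q0
q0 | 00111[1]1   read 1 → write 0, move ←, go to q3
q3 | 0011[1]01   read 1 → write 1, move →, go to q3
q3 | 00111[0]1   read 0 → write 0, move ·, go to q1
q1 | 00111[0]1   read 0 → write 1, move →, go to q0
q0 | 001111[1]   read 1 → write 0, move ←, go to q3
q3 | 00111[1]0   read 1 → write 1, move →, go to q3
q3 | 001111[0]
After 17 steps: state q3, head at 6, tape 0011110.

state q3, head at 6, tape 0011110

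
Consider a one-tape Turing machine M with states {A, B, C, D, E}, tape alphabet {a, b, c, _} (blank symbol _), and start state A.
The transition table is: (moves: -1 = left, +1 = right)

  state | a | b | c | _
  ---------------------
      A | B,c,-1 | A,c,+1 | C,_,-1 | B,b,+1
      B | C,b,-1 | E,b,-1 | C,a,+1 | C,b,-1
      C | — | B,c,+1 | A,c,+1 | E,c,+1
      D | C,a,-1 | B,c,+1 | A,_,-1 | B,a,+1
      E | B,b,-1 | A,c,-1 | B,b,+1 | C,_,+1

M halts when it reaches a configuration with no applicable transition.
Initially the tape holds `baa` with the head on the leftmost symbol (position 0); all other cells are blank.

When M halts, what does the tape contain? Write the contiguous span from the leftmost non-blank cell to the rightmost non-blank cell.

A | [b]aa__   read b → write c, move +1, go to A
A | c[a]a__   read a → write c, move -1, go to B
B | [c]ca__   read c → write a, move +1, go to C
C | a[c]a__   read c → write c, move +1, go to A
A | ac[a]__   read a → write c, move -1, go to B
B | a[c]c__   read c → write a, move +1, go to C
C | aa[c]__   read c → write c, move +1, go to A
A | aac[_]_   read _ → write b, move +1, go to B
B | aacb[_]   read _ → write b, move -1, go to C
C | aac[b]b   read b → write c, move +1, go to B
B | aacc[b]   read b → write b, move -1, go to E
E | aac[c]b   read c → write b, move +1, go to B
B | aacb[b]   read b → write b, move -1, go to E
E | aac[b]b   read b → write c, move -1, go to A
A | aa[c]cb   read c → write _, move -1, go to C
C | a[a]_cb
The non-blank tape span at halt is aa_cb.

aa_cb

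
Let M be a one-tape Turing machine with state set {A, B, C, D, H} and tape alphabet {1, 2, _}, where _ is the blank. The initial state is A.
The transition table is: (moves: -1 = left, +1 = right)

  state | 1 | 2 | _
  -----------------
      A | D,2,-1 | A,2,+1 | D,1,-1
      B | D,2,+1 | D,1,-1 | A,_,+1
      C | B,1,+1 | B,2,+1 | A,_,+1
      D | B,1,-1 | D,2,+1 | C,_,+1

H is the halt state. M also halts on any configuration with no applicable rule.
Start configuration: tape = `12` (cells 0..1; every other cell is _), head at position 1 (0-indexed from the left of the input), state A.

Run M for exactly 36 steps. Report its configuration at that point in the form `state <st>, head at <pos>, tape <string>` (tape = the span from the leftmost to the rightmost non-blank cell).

A | _1[2]_   read 2 → write 2, move +1, go to A
A | _12[_]   read _ → write 1, move -1, go to D
D | _1[2]1   read 2 → write 2, move +1, go to D
D | _12[1]   read 1 → write 1, move -1, go to B
B | _1[2]1   read 2 → write 1, move -1, go to D
D | _[1]11   read 1 → write 1, move -1, go to B
B | [_]111   read _ → write _, move +1, go to A
A | _[1]11   read 1 → write 2, move -1, go to D
D | [_]211   read _ → write _, move +1, go to C
C | _[2]11   read 2 → write 2, move +1, go to B
B | _2[1]1   read 1 → write 2, move +1, go to D
D | _22[1]   read 1 → write 1, move -1, go to B
B | _2[2]1   read 2 → write 1, move -1, go to D
D | _[2]11   read 2 → write 2, move +1, go to D
D | _2[1]1   read 1 → write 1, move -1, go to B
B | _[2]11   read 2 → write 1, move -1, go to D
D | [_]111   read _ → write _, move +1, go to C
C | _[1]11   read 1 → write 1, move +1, go to B
B | _1[1]1   read 1 → write 2, move +1, go to D
D | _12[1]   read 1 → write 1, move -1, go to B
B | _1[2]1   read 2 → write 1, move -1, go to D
D | _[1]11   read 1 → write 1, move -1, go to B
B | [_]111   read _ → write _, move +1, go to A
A | _[1]11   read 1 → write 2, move -1, go to D
D | [_]211   read _ → write _, move +1, go to C
C | _[2]11   read 2 → write 2, move +1, go to B
B | _2[1]1   read 1 → write 2, move +1, go to D
D | _22[1]   read 1 → write 1, move -1, go to B
B | _2[2]1   read 2 → write 1, move -1, go to D
D | _[2]11   read 2 → write 2, move +1, go to D
D | _2[1]1   read 1 → write 1, move -1, go to B
B | _[2]11   read 2 → write 1, move -1, go to D
D | [_]111   read _ → write _, move +1, go to C
C | _[1]11   read 1 → write 1, move +1, go to B
B | _1[1]1   read 1 → write 2, move +1, go to D
D | _12[1]   read 1 → write 1, move -1, go to B
B | _1[2]1
After 36 steps: state B, head at 1, tape 121.

state B, head at 1, tape 121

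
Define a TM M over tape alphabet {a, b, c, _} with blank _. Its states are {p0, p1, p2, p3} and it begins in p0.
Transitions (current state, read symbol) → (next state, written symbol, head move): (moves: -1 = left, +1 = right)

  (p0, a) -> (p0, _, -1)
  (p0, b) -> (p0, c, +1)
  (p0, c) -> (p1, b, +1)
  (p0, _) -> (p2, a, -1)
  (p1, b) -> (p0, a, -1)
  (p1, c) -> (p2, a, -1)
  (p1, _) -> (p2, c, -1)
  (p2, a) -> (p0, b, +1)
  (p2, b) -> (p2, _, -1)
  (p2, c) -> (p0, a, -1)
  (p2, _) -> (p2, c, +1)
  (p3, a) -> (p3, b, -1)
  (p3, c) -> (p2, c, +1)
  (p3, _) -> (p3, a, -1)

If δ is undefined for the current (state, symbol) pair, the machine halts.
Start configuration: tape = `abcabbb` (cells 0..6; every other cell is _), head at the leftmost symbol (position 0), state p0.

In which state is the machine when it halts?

p1

p0 | ____[a]bcabbb   read a → write _, move -1, go to p0
p0 | ___[_]_bcabbb   read _ → write a, move -1, go to p2
p2 | __[_]a_bcabbb   read _ → write c, move +1, go to p2
p2 | __c[a]_bcabbb   read a → write b, move +1, go to p0
p0 | __cb[_]bcabbb   read _ → write a, move -1, go to p2
p2 | __c[b]abcabbb   read b → write _, move -1, go to p2
p2 | __[c]_abcabbb   read c → write a, move -1, go to p0
p0 | _[_]a_abcabbb   read _ → write a, move -1, go to p2
p2 | [_]aa_abcabbb   read _ → write c, move +1, go to p2
p2 | c[a]a_abcabbb   read a → write b, move +1, go to p0
p0 | cb[a]_abcabbb   read a → write _, move -1, go to p0
p0 | c[b]__abcabbb   read b → write c, move +1, go to p0
p0 | cc[_]_abcabbb   read _ → write a, move -1, go to p2
p2 | c[c]a_abcabbb   read c → write a, move -1, go to p0
p0 | [c]aa_abcabbb   read c → write b, move +1, go to p1
p1 | b[a]a_abcabbb
No transition is defined for (p1, a); M halts in state p1.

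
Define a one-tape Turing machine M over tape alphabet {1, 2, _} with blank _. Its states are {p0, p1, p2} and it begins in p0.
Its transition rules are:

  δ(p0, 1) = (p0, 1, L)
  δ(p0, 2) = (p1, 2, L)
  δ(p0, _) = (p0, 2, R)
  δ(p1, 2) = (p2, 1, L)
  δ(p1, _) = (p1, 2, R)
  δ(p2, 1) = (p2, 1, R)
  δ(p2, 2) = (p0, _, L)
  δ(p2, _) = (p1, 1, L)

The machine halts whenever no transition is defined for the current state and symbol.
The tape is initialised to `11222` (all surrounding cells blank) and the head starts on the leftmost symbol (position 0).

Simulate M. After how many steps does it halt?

14

p0 | _____[1]1222   read 1 → write 1, move L, go to p0
p0 | ____[_]11222   read _ → write 2, move R, go to p0
p0 | ____2[1]1222   read 1 → write 1, move L, go to p0
p0 | ____[2]11222   read 2 → write 2, move L, go to p1
p1 | ___[_]211222   read _ → write 2, move R, go to p1
p1 | ___2[2]11222   read 2 → write 1, move L, go to p2
p2 | ___[2]111222   read 2 → write _, move L, go to p0
p0 | __[_]_111222   read _ → write 2, move R, go to p0
p0 | __2[_]111222   read _ → write 2, move R, go to p0
p0 | __22[1]11222   read 1 → write 1, move L, go to p0
p0 | __2[2]111222   read 2 → write 2, move L, go to p1
p1 | __[2]2111222   read 2 → write 1, move L, go to p2
p2 | _[_]12111222   read _ → write 1, move L, go to p1
p1 | [_]112111222   read _ → write 2, move R, go to p1
p1 | 2[1]12111222
M halts after 14 transitions.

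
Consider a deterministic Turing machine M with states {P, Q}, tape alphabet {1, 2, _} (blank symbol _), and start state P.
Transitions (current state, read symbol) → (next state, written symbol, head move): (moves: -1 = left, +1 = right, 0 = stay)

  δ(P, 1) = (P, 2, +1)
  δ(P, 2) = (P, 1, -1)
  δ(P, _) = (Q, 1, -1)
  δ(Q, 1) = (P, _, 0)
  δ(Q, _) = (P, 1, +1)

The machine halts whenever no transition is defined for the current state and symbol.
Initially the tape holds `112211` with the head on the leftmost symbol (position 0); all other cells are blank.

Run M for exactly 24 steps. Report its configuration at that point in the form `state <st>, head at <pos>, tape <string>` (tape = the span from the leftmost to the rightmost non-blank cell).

state=P head=0 tape=__[1]12211_   (P,1)→(P,2,+1)
state=P head=1 tape=__2[1]2211_   (P,1)→(P,2,+1)
state=P head=2 tape=__22[2]211_   (P,2)→(P,1,-1)
state=P head=1 tape=__2[2]1211_   (P,2)→(P,1,-1)
state=P head=0 tape=__[2]11211_   (P,2)→(P,1,-1)
state=P head=-1 tape=_[_]111211_   (P,_)→(Q,1,-1)
state=Q head=-2 tape=[_]1111211_   (Q,_)→(P,1,+1)
state=P head=-1 tape=1[1]111211_   (P,1)→(P,2,+1)
state=P head=0 tape=12[1]11211_   (P,1)→(P,2,+1)
state=P head=1 tape=122[1]1211_   (P,1)→(P,2,+1)
state=P head=2 tape=1222[1]211_   (P,1)→(P,2,+1)
state=P head=3 tape=12222[2]11_   (P,2)→(P,1,-1)
state=P head=2 tape=1222[2]111_   (P,2)→(P,1,-1)
state=P head=1 tape=122[2]1111_   (P,2)→(P,1,-1)
state=P head=0 tape=12[2]11111_   (P,2)→(P,1,-1)
state=P head=-1 tape=1[2]111111_   (P,2)→(P,1,-1)
state=P head=-2 tape=[1]1111111_   (P,1)→(P,2,+1)
state=P head=-1 tape=2[1]111111_   (P,1)→(P,2,+1)
state=P head=0 tape=22[1]11111_   (P,1)→(P,2,+1)
state=P head=1 tape=222[1]1111_   (P,1)→(P,2,+1)
state=P head=2 tape=2222[1]111_   (P,1)→(P,2,+1)
state=P head=3 tape=22222[1]11_   (P,1)→(P,2,+1)
state=P head=4 tape=222222[1]1_   (P,1)→(P,2,+1)
state=P head=5 tape=2222222[1]_   (P,1)→(P,2,+1)
state=P head=6 tape=22222222[_]
After 24 steps: state P, head at 6, tape 22222222.

state P, head at 6, tape 22222222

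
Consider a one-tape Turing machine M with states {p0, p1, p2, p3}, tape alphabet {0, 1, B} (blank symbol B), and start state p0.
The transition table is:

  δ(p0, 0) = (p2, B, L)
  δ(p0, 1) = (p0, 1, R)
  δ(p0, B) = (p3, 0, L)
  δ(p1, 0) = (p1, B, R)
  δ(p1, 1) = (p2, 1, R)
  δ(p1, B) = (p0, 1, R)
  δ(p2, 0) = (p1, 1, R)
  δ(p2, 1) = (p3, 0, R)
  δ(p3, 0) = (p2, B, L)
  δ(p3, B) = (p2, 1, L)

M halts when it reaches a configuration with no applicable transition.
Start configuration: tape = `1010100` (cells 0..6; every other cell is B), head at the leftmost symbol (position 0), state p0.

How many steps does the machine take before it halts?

19

p0 | [1]010100BB   read 1 → write 1, move R, go to p0
p0 | 1[0]10100BB   read 0 → write B, move L, go to p2
p2 | [1]B10100BB   read 1 → write 0, move R, go to p3
p3 | 0[B]10100BB   read B → write 1, move L, go to p2
p2 | [0]110100BB   read 0 → write 1, move R, go to p1
p1 | 1[1]10100BB   read 1 → write 1, move R, go to p2
p2 | 11[1]0100BB   read 1 → write 0, move R, go to p3
p3 | 110[0]100BB   read 0 → write B, move L, go to p2
p2 | 11[0]B100BB   read 0 → write 1, move R, go to p1
p1 | 111[B]100BB   read B → write 1, move R, go to p0
p0 | 1111[1]00BB   read 1 → write 1, move R, go to p0
p0 | 11111[0]0BB   read 0 → write B, move L, go to p2
p2 | 1111[1]B0BB   read 1 → write 0, move R, go to p3
p3 | 11110[B]0BB   read B → write 1, move L, go to p2
p2 | 1111[0]10BB   read 0 → write 1, move R, go to p1
p1 | 11111[1]0BB   read 1 → write 1, move R, go to p2
p2 | 111111[0]BB   read 0 → write 1, move R, go to p1
p1 | 1111111[B]B   read B → write 1, move R, go to p0
p0 | 11111111[B]   read B → write 0, move L, go to p3
p3 | 1111111[1]0
M halts after 19 transitions.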